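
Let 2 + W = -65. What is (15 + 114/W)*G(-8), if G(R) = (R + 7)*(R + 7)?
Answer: 891/67 ≈ 13.299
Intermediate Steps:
W = -67 (W = -2 - 65 = -67)
G(R) = (7 + R)² (G(R) = (7 + R)*(7 + R) = (7 + R)²)
(15 + 114/W)*G(-8) = (15 + 114/(-67))*(7 - 8)² = (15 + 114*(-1/67))*(-1)² = (15 - 114/67)*1 = (891/67)*1 = 891/67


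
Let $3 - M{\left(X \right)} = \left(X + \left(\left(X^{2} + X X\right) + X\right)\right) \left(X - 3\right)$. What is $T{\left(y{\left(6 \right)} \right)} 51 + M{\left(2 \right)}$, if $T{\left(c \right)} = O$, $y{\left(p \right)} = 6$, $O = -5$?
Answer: $-240$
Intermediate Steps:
$M{\left(X \right)} = 3 - \left(-3 + X\right) \left(2 X + 2 X^{2}\right)$ ($M{\left(X \right)} = 3 - \left(X + \left(\left(X^{2} + X X\right) + X\right)\right) \left(X - 3\right) = 3 - \left(X + \left(\left(X^{2} + X^{2}\right) + X\right)\right) \left(-3 + X\right) = 3 - \left(X + \left(2 X^{2} + X\right)\right) \left(-3 + X\right) = 3 - \left(X + \left(X + 2 X^{2}\right)\right) \left(-3 + X\right) = 3 - \left(2 X + 2 X^{2}\right) \left(-3 + X\right) = 3 - \left(-3 + X\right) \left(2 X + 2 X^{2}\right)$)
$T{\left(c \right)} = -5$
$T{\left(y{\left(6 \right)} \right)} 51 + M{\left(2 \right)} = \left(-5\right) 51 + \left(3 - 2 \cdot 2^{3} + 4 \cdot 2^{2} + 6 \cdot 2\right) = -255 + \left(3 - 16 + 4 \cdot 4 + 12\right) = -255 + \left(3 - 16 + 16 + 12\right) = -255 + 15 = -240$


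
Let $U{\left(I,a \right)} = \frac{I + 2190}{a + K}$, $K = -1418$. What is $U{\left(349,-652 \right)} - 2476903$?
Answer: $- \frac{5127191749}{2070} \approx -2.4769 \cdot 10^{6}$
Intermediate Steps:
$U{\left(I,a \right)} = \frac{2190 + I}{-1418 + a}$ ($U{\left(I,a \right)} = \frac{I + 2190}{a - 1418} = \frac{2190 + I}{-1418 + a}$)
$U{\left(349,-652 \right)} - 2476903 = \frac{2190 + 349}{-1418 - 652} - 2476903 = \frac{1}{-2070} \cdot 2539 - 2476903 = \left(- \frac{1}{2070}\right) 2539 - 2476903 = - \frac{2539}{2070} - 2476903 = - \frac{5127191749}{2070}$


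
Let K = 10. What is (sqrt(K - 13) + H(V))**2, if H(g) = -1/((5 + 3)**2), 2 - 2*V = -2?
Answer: (1 - 64*I*sqrt(3))**2/4096 ≈ -2.9998 - 0.054127*I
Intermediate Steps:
V = 2 (V = 1 - 1/2*(-2) = 1 + 1 = 2)
H(g) = -1/64 (H(g) = -1/(8**2) = -1/64)
(sqrt(K - 13) + H(V))**2 = (sqrt(10 - 13) - 1/64)**2 = (sqrt(-3) - 1/64)**2 = (I*sqrt(3) - 1/64)**2 = (-1/64 + I*sqrt(3))**2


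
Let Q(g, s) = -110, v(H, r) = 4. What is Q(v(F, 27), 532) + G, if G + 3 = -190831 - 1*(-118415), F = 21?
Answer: -72529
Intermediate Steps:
G = -72419 (G = -3 + (-190831 - 1*(-118415)) = -3 + (-190831 + 118415) = -3 - 72416 = -72419)
Q(v(F, 27), 532) + G = -110 - 72419 = -72529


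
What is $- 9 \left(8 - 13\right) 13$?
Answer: $585$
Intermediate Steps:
$- 9 \left(8 - 13\right) 13 = - 9 \left(\left(-5\right) 13\right) = \left(-9\right) \left(-65\right) = 585$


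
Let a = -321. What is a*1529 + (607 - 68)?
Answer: -490270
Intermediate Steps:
a*1529 + (607 - 68) = -321*1529 + (607 - 68) = -490809 + 539 = -490270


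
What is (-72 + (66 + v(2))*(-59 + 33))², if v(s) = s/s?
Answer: 3290596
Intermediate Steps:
v(s) = 1
(-72 + (66 + v(2))*(-59 + 33))² = (-72 + (66 + 1)*(-59 + 33))² = (-72 + 67*(-26))² = (-72 - 1742)² = (-1814)² = 3290596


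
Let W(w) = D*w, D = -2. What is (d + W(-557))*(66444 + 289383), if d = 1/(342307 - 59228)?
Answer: 112210046940789/283079 ≈ 3.9639e+8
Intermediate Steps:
d = 1/283079 ≈ 3.5326e-6
W(w) = -2*w
(d + W(-557))*(66444 + 289383) = (1/283079 - 2*(-557))*(66444 + 289383) = (1/283079 + 1114)*355827 = (315350007/283079)*355827 = 112210046940789/283079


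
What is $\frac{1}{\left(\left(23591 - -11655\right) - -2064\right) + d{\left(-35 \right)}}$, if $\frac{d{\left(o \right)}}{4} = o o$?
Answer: $\frac{1}{42210} \approx 2.3691 \cdot 10^{-5}$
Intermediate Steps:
$d{\left(o \right)} = 4 o^{2}$ ($d{\left(o \right)} = 4 o o = 4 o^{2}$)
$\frac{1}{\left(\left(23591 - -11655\right) - -2064\right) + d{\left(-35 \right)}} = \frac{1}{\left(\left(23591 - -11655\right) - -2064\right) + 4 \left(-35\right)^{2}} = \frac{1}{\left(\left(23591 + 11655\right) + 2064\right) + 4 \cdot 1225} = \frac{1}{\left(35246 + 2064\right) + 4900} = \frac{1}{37310 + 4900} = \frac{1}{42210}$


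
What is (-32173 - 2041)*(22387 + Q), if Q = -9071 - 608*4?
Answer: -372385176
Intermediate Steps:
Q = -11503 (Q = -9071 - 1*2432 = -9071 - 2432 = -11503)
(-32173 - 2041)*(22387 + Q) = (-32173 - 2041)*(22387 - 11503) = -34214*10884 = -372385176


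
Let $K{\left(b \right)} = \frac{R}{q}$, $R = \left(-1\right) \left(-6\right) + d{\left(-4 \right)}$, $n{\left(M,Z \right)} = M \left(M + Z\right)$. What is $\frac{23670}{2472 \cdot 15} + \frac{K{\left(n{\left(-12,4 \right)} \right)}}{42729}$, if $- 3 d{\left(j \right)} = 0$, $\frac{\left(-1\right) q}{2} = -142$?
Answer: $\frac{265959745}{416636236} \approx 0.63835$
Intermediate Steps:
$q = 284$ ($q = \left(-2\right) \left(-142\right) = 284$)
$d{\left(j \right)} = 0$ ($d{\left(j \right)} = \left(- \frac{1}{3}\right) 0 = 0$)
$R = 6$ ($R = \left(-1\right) \left(-6\right) + 0 = 6 + 0 = 6$)
$K{\left(b \right)} = \frac{3}{142}$ ($K{\left(b \right)} = \frac{6}{284} = 6 \cdot \frac{1}{284} = \frac{3}{142}$)
$\frac{23670}{2472 \cdot 15} + \frac{K{\left(n{\left(-12,4 \right)} \right)}}{42729} = \frac{23670}{2472 \cdot 15} + \frac{3}{142 \cdot 42729} = \frac{23670}{37080} + \frac{3}{142} \cdot \frac{1}{42729} = 23670 \cdot \frac{1}{37080} + \frac{1}{2022506} = \frac{263}{412} + \frac{1}{2022506} = \frac{265959745}{416636236}$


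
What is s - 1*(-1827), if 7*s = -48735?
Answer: -35946/7 ≈ -5135.1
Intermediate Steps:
s = -48735/7 (s = (⅐)*(-48735) = -48735/7 ≈ -6962.1)
s - 1*(-1827) = -48735/7 - 1*(-1827) = -48735/7 + 1827 = -35946/7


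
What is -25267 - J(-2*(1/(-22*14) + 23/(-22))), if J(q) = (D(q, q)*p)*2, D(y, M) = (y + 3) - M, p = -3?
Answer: -25249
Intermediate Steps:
D(y, M) = 3 + y - M (D(y, M) = (3 + y) - M = 3 + y - M)
J(q) = -18 (J(q) = ((3 + q - q)*(-3))*2 = (3*(-3))*2 = -9*2 = -18)
-25267 - J(-2*(1/(-22*14) + 23/(-22))) = -25267 - 1*(-18) = -25267 + 18 = -25249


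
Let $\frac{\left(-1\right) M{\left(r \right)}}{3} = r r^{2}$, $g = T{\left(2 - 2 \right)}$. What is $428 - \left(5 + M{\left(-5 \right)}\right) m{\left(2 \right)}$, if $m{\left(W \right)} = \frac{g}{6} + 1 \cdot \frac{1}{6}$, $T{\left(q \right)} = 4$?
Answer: $\frac{334}{3} \approx 111.33$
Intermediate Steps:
$g = 4$
$M{\left(r \right)} = - 3 r^{3}$ ($M{\left(r \right)} = - 3 r r^{2} = - 3 r^{3}$)
$m{\left(W \right)} = \frac{5}{6}$ ($m{\left(W \right)} = \frac{4}{6} + 1 \cdot \frac{1}{6} = 4 \cdot \frac{1}{6} + 1 \cdot \frac{1}{6} = \frac{2}{3} + \frac{1}{6} = \frac{5}{6}$)
$428 - \left(5 + M{\left(-5 \right)}\right) m{\left(2 \right)} = 428 - \left(5 - 3 \left(-5\right)^{3}\right) \frac{5}{6} = 428 - \left(5 - -375\right) \frac{5}{6} = 428 - \left(5 + 375\right) \frac{5}{6} = 428 - 380 \cdot \frac{5}{6} = 428 - \frac{950}{3} = \frac{334}{3}$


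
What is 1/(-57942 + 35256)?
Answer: -1/22686 ≈ -4.4080e-5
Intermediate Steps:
1/(-57942 + 35256) = 1/(-22686) = -1/22686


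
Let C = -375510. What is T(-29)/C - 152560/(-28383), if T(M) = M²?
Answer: 19087978499/3552700110 ≈ 5.3728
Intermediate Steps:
T(-29)/C - 152560/(-28383) = (-29)²/(-375510) - 152560/(-28383) = 841*(-1/375510) - 152560*(-1/28383) = -841/375510 + 152560/28383 = 19087978499/3552700110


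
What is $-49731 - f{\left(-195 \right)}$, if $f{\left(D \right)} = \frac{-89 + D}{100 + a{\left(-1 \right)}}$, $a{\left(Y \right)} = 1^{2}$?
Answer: $- \frac{5022547}{101} \approx -49728.0$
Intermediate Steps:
$a{\left(Y \right)} = 1$
$f{\left(D \right)} = - \frac{89}{101} + \frac{D}{101}$ ($f{\left(D \right)} = \frac{-89 + D}{100 + 1} = \frac{-89 + D}{101} = \left(-89 + D\right) \frac{1}{101} = - \frac{89}{101} + \frac{D}{101}$)
$-49731 - f{\left(-195 \right)} = -49731 - \left(- \frac{89}{101} + \frac{1}{101} \left(-195\right)\right) = -49731 - \left(- \frac{89}{101} - \frac{195}{101}\right) = -49731 - - \frac{284}{101} = -49731 + \frac{284}{101} = - \frac{5022547}{101}$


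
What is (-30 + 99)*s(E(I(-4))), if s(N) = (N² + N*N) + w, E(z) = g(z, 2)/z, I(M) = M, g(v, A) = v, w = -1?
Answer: 69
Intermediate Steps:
E(z) = 1 (E(z) = z/z = 1)
s(N) = -1 + 2*N² (s(N) = (N² + N*N) - 1 = (N² + N²) - 1 = 2*N² - 1 = -1 + 2*N²)
(-30 + 99)*s(E(I(-4))) = (-30 + 99)*(-1 + 2*1²) = 69*(-1 + 2*1) = 69*(-1 + 2) = 69*1 = 69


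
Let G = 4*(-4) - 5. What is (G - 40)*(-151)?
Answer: 9211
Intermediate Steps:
G = -21 (G = -16 - 5 = -21)
(G - 40)*(-151) = (-21 - 40)*(-151) = -61*(-151) = 9211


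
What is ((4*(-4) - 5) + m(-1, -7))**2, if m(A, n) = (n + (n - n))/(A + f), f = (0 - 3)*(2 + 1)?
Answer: 41209/100 ≈ 412.09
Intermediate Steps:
f = -9 (f = -3*3 = -9)
m(A, n) = n/(-9 + A) (m(A, n) = (n + (n - n))/(A - 9) = (n + 0)/(-9 + A) = n/(-9 + A))
((4*(-4) - 5) + m(-1, -7))**2 = ((4*(-4) - 5) - 7/(-9 - 1))**2 = ((-16 - 5) - 7/(-10))**2 = (-21 - 7*(-1/10))**2 = (-21 + 7/10)**2 = (-203/10)**2 = 41209/100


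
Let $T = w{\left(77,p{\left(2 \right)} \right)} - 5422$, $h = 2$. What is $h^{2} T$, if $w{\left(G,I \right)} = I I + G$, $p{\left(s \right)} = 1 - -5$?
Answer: $-21236$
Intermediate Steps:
$p{\left(s \right)} = 6$ ($p{\left(s \right)} = 1 + 5 = 6$)
$w{\left(G,I \right)} = G + I^{2}$ ($w{\left(G,I \right)} = I^{2} + G = G + I^{2}$)
$T = -5309$ ($T = \left(77 + 6^{2}\right) - 5422 = \left(77 + 36\right) - 5422 = 113 - 5422 = -5309$)
$h^{2} T = 2^{2} \left(-5309\right) = 4 \left(-5309\right) = -21236$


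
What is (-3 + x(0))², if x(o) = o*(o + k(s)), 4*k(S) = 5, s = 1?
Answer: 9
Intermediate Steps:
k(S) = 5/4 (k(S) = (¼)*5 = 5/4)
x(o) = o*(5/4 + o) (x(o) = o*(o + 5/4) = o*(5/4 + o))
(-3 + x(0))² = (-3 + (¼)*0*(5 + 4*0))² = (-3 + (¼)*0*(5 + 0))² = (-3 + (¼)*0*5)² = (-3 + 0)² = (-3)² = 9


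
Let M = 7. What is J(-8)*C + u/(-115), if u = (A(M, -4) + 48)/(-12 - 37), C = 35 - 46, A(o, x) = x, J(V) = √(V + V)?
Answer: 44/5635 - 44*I ≈ 0.0078083 - 44.0*I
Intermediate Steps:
J(V) = √2*√V (J(V) = √(2*V) = √2*√V)
C = -11
u = -44/49 (u = (-4 + 48)/(-12 - 37) = 44/(-49) = 44*(-1/49) = -44/49 ≈ -0.89796)
J(-8)*C + u/(-115) = (√2*√(-8))*(-11) - 44/49/(-115) = (√2*(2*I*√2))*(-11) - 44/49*(-1/115) = (4*I)*(-11) + 44/5635 = -44*I + 44/5635 = 44/5635 - 44*I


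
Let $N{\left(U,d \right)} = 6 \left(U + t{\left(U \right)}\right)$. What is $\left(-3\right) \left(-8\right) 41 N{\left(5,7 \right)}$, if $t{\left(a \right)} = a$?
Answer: $59040$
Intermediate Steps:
$N{\left(U,d \right)} = 12 U$ ($N{\left(U,d \right)} = 6 \left(U + U\right) = 6 \cdot 2 U = 12 U$)
$\left(-3\right) \left(-8\right) 41 N{\left(5,7 \right)} = \left(-3\right) \left(-8\right) 41 \cdot 12 \cdot 5 = 24 \cdot 41 \cdot 60 = 984 \cdot 60 = 59040$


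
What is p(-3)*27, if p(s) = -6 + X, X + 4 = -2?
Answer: -324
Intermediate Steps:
X = -6 (X = -4 - 2 = -6)
p(s) = -12 (p(s) = -6 - 6 = -12)
p(-3)*27 = -12*27 = -324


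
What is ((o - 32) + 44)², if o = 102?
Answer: 12996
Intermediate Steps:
((o - 32) + 44)² = ((102 - 32) + 44)² = (70 + 44)² = 114² = 12996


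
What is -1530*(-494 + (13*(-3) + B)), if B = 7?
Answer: 804780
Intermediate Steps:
-1530*(-494 + (13*(-3) + B)) = -1530*(-494 + (13*(-3) + 7)) = -1530*(-494 + (-39 + 7)) = -1530*(-494 - 32) = -1530*(-526) = 804780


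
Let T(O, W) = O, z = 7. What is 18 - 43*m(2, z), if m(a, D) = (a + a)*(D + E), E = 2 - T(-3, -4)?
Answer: -2046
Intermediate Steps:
E = 5 (E = 2 - 1*(-3) = 2 + 3 = 5)
m(a, D) = 2*a*(5 + D) (m(a, D) = (a + a)*(D + 5) = (2*a)*(5 + D) = 2*a*(5 + D))
18 - 43*m(2, z) = 18 - 86*2*(5 + 7) = 18 - 86*2*12 = 18 - 43*48 = 18 - 2064 = -2046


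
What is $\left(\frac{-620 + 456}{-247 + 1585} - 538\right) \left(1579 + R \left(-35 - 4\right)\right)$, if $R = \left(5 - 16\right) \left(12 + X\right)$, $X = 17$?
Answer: $- \frac{5047256080}{669} \approx -7.5445 \cdot 10^{6}$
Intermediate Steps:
$R = -319$ ($R = \left(5 - 16\right) \left(12 + 17\right) = \left(-11\right) 29 = -319$)
$\left(\frac{-620 + 456}{-247 + 1585} - 538\right) \left(1579 + R \left(-35 - 4\right)\right) = \left(\frac{-620 + 456}{-247 + 1585} - 538\right) \left(1579 - 319 \left(-35 - 4\right)\right) = \left(- \frac{164}{1338} - 538\right) \left(1579 - -12441\right) = \left(\left(-164\right) \frac{1}{1338} - 538\right) \left(1579 + 12441\right) = \left(- \frac{82}{669} - 538\right) 14020 = \left(- \frac{360004}{669}\right) 14020 = - \frac{5047256080}{669}$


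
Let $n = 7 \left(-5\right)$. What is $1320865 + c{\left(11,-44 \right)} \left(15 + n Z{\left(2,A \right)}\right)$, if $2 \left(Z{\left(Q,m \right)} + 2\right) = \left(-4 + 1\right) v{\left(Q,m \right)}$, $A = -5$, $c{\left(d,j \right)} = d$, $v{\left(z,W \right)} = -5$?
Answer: $\frac{2637825}{2} \approx 1.3189 \cdot 10^{6}$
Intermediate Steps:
$n = -35$
$Z{\left(Q,m \right)} = \frac{11}{2}$ ($Z{\left(Q,m \right)} = -2 + \frac{\left(-4 + 1\right) \left(-5\right)}{2} = -2 + \frac{\left(-3\right) \left(-5\right)}{2} = -2 + \frac{1}{2} \cdot 15 = -2 + \frac{15}{2} = \frac{11}{2}$)
$1320865 + c{\left(11,-44 \right)} \left(15 + n Z{\left(2,A \right)}\right) = 1320865 + 11 \left(15 - \frac{385}{2}\right) = 1320865 + 11 \left(- \frac{355}{2}\right) = 1320865 - \frac{3905}{2} = \frac{2637825}{2}$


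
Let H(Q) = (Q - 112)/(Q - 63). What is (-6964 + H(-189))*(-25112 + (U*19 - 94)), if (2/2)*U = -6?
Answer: 528894710/3 ≈ 1.7630e+8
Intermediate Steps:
U = -6
H(Q) = (-112 + Q)/(-63 + Q)
(-6964 + H(-189))*(-25112 + (U*19 - 94)) = (-6964 + (-112 - 189)/(-63 - 189))*(-25112 + (-6*19 - 94)) = (-6964 - 301/(-252))*(-25112 + (-114 - 94)) = (-6964 - 1/252*(-301))*(-25112 - 208) = (-6964 + 43/36)*(-25320) = -250661/36*(-25320) = 528894710/3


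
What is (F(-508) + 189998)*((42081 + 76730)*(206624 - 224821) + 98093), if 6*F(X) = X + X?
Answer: -1231175014663564/3 ≈ -4.1039e+14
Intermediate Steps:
F(X) = X/3 (F(X) = (X + X)/6 = (2*X)/6 = X/3)
(F(-508) + 189998)*((42081 + 76730)*(206624 - 224821) + 98093) = ((1/3)*(-508) + 189998)*((42081 + 76730)*(206624 - 224821) + 98093) = (-508/3 + 189998)*(118811*(-18197) + 98093) = 569486*(-2162003767 + 98093)/3 = (569486/3)*(-2161905674) = -1231175014663564/3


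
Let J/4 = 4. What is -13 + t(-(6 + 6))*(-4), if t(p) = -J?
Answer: 51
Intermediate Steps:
J = 16 (J = 4*4 = 16)
t(p) = -16 (t(p) = -1*16 = -16)
-13 + t(-(6 + 6))*(-4) = -13 - 16*(-4) = -13 + 64 = 51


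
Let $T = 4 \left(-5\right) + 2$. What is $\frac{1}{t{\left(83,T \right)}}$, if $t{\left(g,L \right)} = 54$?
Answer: $\frac{1}{54} \approx 0.018519$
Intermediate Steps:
$T = -18$ ($T = -20 + 2 = -18$)
$\frac{1}{t{\left(83,T \right)}} = \frac{1}{54}$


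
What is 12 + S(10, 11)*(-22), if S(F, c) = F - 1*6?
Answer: -76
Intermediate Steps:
S(F, c) = -6 + F (S(F, c) = F - 6 = -6 + F)
12 + S(10, 11)*(-22) = 12 + (-6 + 10)*(-22) = 12 + 4*(-22) = 12 - 88 = -76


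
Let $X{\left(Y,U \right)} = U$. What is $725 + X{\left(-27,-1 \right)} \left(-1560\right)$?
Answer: $2285$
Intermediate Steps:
$725 + X{\left(-27,-1 \right)} \left(-1560\right) = 725 - -1560 = 725 + 1560 = 2285$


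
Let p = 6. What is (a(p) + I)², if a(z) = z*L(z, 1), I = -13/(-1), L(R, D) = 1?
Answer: 361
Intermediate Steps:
I = 13 (I = -13*(-1) = 13)
a(z) = z (a(z) = z*1 = z)
(a(p) + I)² = (6 + 13)² = 19² = 361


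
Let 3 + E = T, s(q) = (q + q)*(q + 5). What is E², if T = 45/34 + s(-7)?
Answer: 801025/1156 ≈ 692.93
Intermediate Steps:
s(q) = 2*q*(5 + q) (s(q) = (2*q)*(5 + q) = 2*q*(5 + q))
T = 997/34 (T = 45/34 + 2*(-7)*(5 - 7) = 45*(1/34) + 2*(-7)*(-2) = 45/34 + 28 = 997/34 ≈ 29.324)
E = 895/34 (E = -3 + 997/34 = 895/34 ≈ 26.324)
E² = (895/34)² = 801025/1156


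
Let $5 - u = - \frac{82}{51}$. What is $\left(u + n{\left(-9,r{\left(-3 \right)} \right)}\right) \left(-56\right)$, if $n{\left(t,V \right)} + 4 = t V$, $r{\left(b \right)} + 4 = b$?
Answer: $- \frac{187376}{51} \approx -3674.0$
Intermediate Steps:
$u = \frac{337}{51}$ ($u = 5 - - \frac{82}{51} = 5 + \frac{82}{51} = \frac{337}{51} \approx 6.6078$)
$r{\left(b \right)} = -4 + b$
$n{\left(t,V \right)} = -4 + V t$ ($n{\left(t,V \right)} = -4 + t V = -4 + V t$)
$\left(u + n{\left(-9,r{\left(-3 \right)} \right)}\right) \left(-56\right) = \left(\frac{337}{51} - \left(4 - \left(-4 - 3\right) \left(-9\right)\right)\right) \left(-56\right) = \left(\frac{337}{51} - -59\right) \left(-56\right) = \left(\frac{337}{51} + \left(-4 + 63\right)\right) \left(-56\right) = \left(\frac{337}{51} + 59\right) \left(-56\right) = \frac{3346}{51} \left(-56\right) = - \frac{187376}{51}$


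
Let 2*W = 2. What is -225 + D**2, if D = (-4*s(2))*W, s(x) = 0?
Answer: -225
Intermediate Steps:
W = 1 (W = (1/2)*2 = 1)
D = 0 (D = -4*0*1 = 0*1 = 0)
-225 + D**2 = -225 + 0**2 = -225 + 0 = -225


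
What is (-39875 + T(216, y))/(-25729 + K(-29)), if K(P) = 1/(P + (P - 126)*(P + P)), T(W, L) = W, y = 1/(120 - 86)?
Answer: 355384299/230557568 ≈ 1.5414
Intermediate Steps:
y = 1/34 ≈ 0.029412
K(P) = 1/(P + 2*P*(-126 + P)) (K(P) = 1/(P + (-126 + P)*(2*P)) = 1/(P + 2*P*(-126 + P)))
(-39875 + T(216, y))/(-25729 + K(-29)) = (-39875 + 216)/(-25729 + 1/((-29)*(-251 + 2*(-29)))) = -39659/(-25729 - 1/(29*(-251 - 58))) = -39659/(-25729 - 1/29/(-309)) = -39659/(-25729 - 1/29*(-1/309)) = -39659/(-25729 + 1/8961) = -39659/(-230557568/8961) = -39659*(-8961/230557568) = 355384299/230557568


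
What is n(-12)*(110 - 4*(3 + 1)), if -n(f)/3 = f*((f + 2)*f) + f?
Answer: 409464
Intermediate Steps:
n(f) = -3*f - 3*f²*(2 + f) (n(f) = -3*(f*((f + 2)*f) + f) = -3*(f*((2 + f)*f) + f) = -3*(f*(f*(2 + f)) + f) = -3*(f²*(2 + f) + f) = -3*(f + f²*(2 + f)) = -3*f - 3*f²*(2 + f))
n(-12)*(110 - 4*(3 + 1)) = (-3*(-12)*(1 + (-12)² + 2*(-12)))*(110 - 4*(3 + 1)) = (-3*(-12)*(1 + 144 - 24))*(110 - 4*4) = (-3*(-12)*121)*(110 - 16) = 4356*94 = 409464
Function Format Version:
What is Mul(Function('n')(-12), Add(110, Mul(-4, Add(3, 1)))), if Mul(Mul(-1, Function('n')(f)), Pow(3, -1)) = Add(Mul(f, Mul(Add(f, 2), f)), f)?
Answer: 409464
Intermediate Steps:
Function('n')(f) = Add(Mul(-3, f), Mul(-3, Pow(f, 2), Add(2, f))) (Function('n')(f) = Mul(-3, Add(Mul(f, Mul(Add(f, 2), f)), f)) = Mul(-3, Add(Mul(f, Mul(Add(2, f), f)), f)) = Mul(-3, Add(Mul(f, Mul(f, Add(2, f))), f)) = Mul(-3, Add(Mul(Pow(f, 2), Add(2, f)), f)) = Mul(-3, Add(f, Mul(Pow(f, 2), Add(2, f)))) = Add(Mul(-3, f), Mul(-3, Pow(f, 2), Add(2, f))))
Mul(Function('n')(-12), Add(110, Mul(-4, Add(3, 1)))) = Mul(Mul(-3, -12, Add(1, Pow(-12, 2), Mul(2, -12))), Add(110, Mul(-4, Add(3, 1)))) = Mul(Mul(-3, -12, Add(1, 144, -24)), Add(110, Mul(-4, 4))) = Mul(Mul(-3, -12, 121), Add(110, -16)) = Mul(4356, 94) = 409464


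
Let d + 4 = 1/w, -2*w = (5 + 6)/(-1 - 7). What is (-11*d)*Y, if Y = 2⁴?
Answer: 448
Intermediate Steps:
Y = 16
w = 11/16 (w = -(5 + 6)/(2*(-1 - 7)) = -11/(2*(-8)) = -11*(-1)/(2*8) = -½*(-11/8) = 11/16 ≈ 0.68750)
d = -28/11 (d = -4 + 1/(11/16) = -4 + 16/11 = -28/11 ≈ -2.5455)
(-11*d)*Y = -11*(-28/11)*16 = 28*16 = 448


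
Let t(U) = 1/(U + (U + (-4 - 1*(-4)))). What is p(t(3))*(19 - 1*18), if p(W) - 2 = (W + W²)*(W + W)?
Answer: 223/108 ≈ 2.0648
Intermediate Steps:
t(U) = 1/(2*U) (t(U) = 1/(U + (U + (-4 + 4))) = 1/(U + (U + 0)) = 1/(U + U) = 1/(2*U))
p(W) = 2 + 2*W*(W + W²) (p(W) = 2 + (W + W²)*(W + W) = 2 + (W + W²)*(2*W) = 2 + 2*W*(W + W²))
p(t(3))*(19 - 1*18) = (2 + 2*((½)/3)² + 2*((½)/3)³)*(19 - 1*18) = (2 + 2*((½)*(⅓))² + 2*((½)*(⅓))³)*(19 - 18) = (2 + 2*(⅙)² + 2*(⅙)³)*1 = (2 + 2*(1/36) + 2*(1/216))*1 = (2 + 1/18 + 1/108)*1 = (223/108)*1 = 223/108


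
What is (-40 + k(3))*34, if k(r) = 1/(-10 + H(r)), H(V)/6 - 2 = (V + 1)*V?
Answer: -50303/37 ≈ -1359.5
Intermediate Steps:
H(V) = 12 + 6*V*(1 + V) (H(V) = 12 + 6*((V + 1)*V) = 12 + 6*((1 + V)*V) = 12 + 6*(V*(1 + V)) = 12 + 6*V*(1 + V))
k(r) = 1/(2 + 6*r + 6*r²) (k(r) = 1/(-10 + (12 + 6*r + 6*r²)) = 1/(2 + 6*r + 6*r²))
(-40 + k(3))*34 = (-40 + 1/(2*(1 + 3*3 + 3*3²)))*34 = (-40 + 1/(2*(1 + 9 + 3*9)))*34 = (-40 + 1/(2*(1 + 9 + 27)))*34 = (-40 + (½)/37)*34 = (-40 + (½)*(1/37))*34 = (-40 + 1/74)*34 = -2959/74*34 = -50303/37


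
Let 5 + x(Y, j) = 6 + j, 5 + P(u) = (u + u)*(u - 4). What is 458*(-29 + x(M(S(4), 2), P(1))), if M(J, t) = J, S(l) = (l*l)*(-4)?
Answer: -17862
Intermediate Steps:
S(l) = -4*l² (S(l) = l²*(-4) = -4*l²)
P(u) = -5 + 2*u*(-4 + u) (P(u) = -5 + (u + u)*(u - 4) = -5 + (2*u)*(-4 + u) = -5 + 2*u*(-4 + u))
x(Y, j) = 1 + j (x(Y, j) = -5 + (6 + j) = 1 + j)
458*(-29 + x(M(S(4), 2), P(1))) = 458*(-29 + (1 + (-5 - 8*1 + 2*1²))) = 458*(-29 + (1 + (-5 - 8 + 2*1))) = 458*(-29 + (1 + (-5 - 8 + 2))) = 458*(-29 + (1 - 11)) = 458*(-29 - 10) = 458*(-39) = -17862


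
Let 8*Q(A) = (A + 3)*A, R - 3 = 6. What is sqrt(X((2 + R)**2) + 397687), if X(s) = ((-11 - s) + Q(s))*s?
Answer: sqrt(2434602)/2 ≈ 780.16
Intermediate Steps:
R = 9 (R = 3 + 6 = 9)
Q(A) = A*(3 + A)/8 (Q(A) = ((A + 3)*A)/8 = ((3 + A)*A)/8 = (A*(3 + A))/8 = A*(3 + A)/8)
X(s) = s*(-11 - s + s*(3 + s)/8) (X(s) = ((-11 - s) + s*(3 + s)/8)*s = (-11 - s + s*(3 + s)/8)*s = s*(-11 - s + s*(3 + s)/8))
sqrt(X((2 + R)**2) + 397687) = sqrt((2 + 9)**2*(-88 + ((2 + 9)**2)**2 - 5*(2 + 9)**2)/8 + 397687) = sqrt((1/8)*11**2*(-88 + (11**2)**2 - 5*11**2) + 397687) = sqrt((1/8)*121*(-88 + 121**2 - 5*121) + 397687) = sqrt((1/8)*121*(-88 + 14641 - 605) + 397687) = sqrt((1/8)*121*13948 + 397687) = sqrt(421927/2 + 397687) = sqrt(1217301/2) = sqrt(2434602)/2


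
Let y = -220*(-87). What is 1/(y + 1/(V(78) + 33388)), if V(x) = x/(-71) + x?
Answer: 2376008/45476793191 ≈ 5.2247e-5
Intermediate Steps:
V(x) = 70*x/71 (V(x) = x*(-1/71) + x = -x/71 + x = 70*x/71)
y = 19140
1/(y + 1/(V(78) + 33388)) = 1/(19140 + 1/((70/71)*78 + 33388)) = 1/(19140 + 1/(5460/71 + 33388)) = 1/(19140 + 1/(2376008/71)) = 1/(19140 + 71/2376008) = 1/(45476793191/2376008) = 2376008/45476793191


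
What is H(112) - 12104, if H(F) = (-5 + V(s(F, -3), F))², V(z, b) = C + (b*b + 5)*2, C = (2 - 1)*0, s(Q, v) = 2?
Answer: 629646545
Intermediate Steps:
C = 0 (C = 1*0 = 0)
V(z, b) = 10 + 2*b² (V(z, b) = 0 + (b*b + 5)*2 = 0 + (b² + 5)*2 = 0 + (5 + b²)*2 = 0 + (10 + 2*b²) = 10 + 2*b²)
H(F) = (5 + 2*F²)² (H(F) = (-5 + (10 + 2*F²))² = (5 + 2*F²)²)
H(112) - 12104 = (5 + 2*112²)² - 12104 = (5 + 2*12544)² - 12104 = (5 + 25088)² - 12104 = 25093² - 12104 = 629658649 - 12104 = 629646545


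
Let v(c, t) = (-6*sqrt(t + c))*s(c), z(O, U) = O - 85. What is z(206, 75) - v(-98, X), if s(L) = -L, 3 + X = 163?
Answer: 121 + 588*sqrt(62) ≈ 4750.9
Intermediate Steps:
X = 160 (X = -3 + 163 = 160)
z(O, U) = -85 + O
v(c, t) = 6*c*sqrt(c + t) (v(c, t) = (-6*sqrt(t + c))*(-c) = (-6*sqrt(c + t))*(-c) = 6*c*sqrt(c + t))
z(206, 75) - v(-98, X) = (-85 + 206) - 6*(-98)*sqrt(-98 + 160) = 121 - 6*(-98)*sqrt(62) = 121 - (-588)*sqrt(62) = 121 + 588*sqrt(62)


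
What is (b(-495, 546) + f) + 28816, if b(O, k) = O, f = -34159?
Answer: -5838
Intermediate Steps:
(b(-495, 546) + f) + 28816 = (-495 - 34159) + 28816 = -34654 + 28816 = -5838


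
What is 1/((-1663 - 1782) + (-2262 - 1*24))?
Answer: -1/5731 ≈ -0.00017449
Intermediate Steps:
1/((-1663 - 1782) + (-2262 - 1*24)) = 1/(-3445 + (-2262 - 24)) = 1/(-3445 - 2286) = 1/(-5731) = -1/5731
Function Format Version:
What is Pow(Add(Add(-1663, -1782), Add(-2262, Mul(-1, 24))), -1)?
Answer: Rational(-1, 5731) ≈ -0.00017449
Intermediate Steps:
Pow(Add(Add(-1663, -1782), Add(-2262, Mul(-1, 24))), -1) = Pow(Add(-3445, Add(-2262, -24)), -1) = Pow(Add(-3445, -2286), -1) = Pow(-5731, -1) = Rational(-1, 5731)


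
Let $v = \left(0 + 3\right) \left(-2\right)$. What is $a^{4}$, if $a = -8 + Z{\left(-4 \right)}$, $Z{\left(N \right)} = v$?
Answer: $38416$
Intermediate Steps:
$v = -6$ ($v = 3 \left(-2\right) = -6$)
$Z{\left(N \right)} = -6$
$a = -14$ ($a = -8 - 6 = -14$)
$a^{4} = \left(-14\right)^{4} = 38416$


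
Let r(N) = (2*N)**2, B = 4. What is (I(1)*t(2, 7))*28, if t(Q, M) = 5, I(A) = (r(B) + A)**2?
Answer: 591500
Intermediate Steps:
r(N) = 4*N**2
I(A) = (64 + A)**2 (I(A) = (4*4**2 + A)**2 = (4*16 + A)**2 = (64 + A)**2)
(I(1)*t(2, 7))*28 = ((64 + 1)**2*5)*28 = (65**2*5)*28 = (4225*5)*28 = 21125*28 = 591500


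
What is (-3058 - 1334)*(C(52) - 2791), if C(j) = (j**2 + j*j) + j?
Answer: -11722248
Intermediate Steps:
C(j) = j + 2*j**2 (C(j) = (j**2 + j**2) + j = 2*j**2 + j = j + 2*j**2)
(-3058 - 1334)*(C(52) - 2791) = (-3058 - 1334)*(52*(1 + 2*52) - 2791) = -4392*(52*(1 + 104) - 2791) = -4392*(52*105 - 2791) = -4392*(5460 - 2791) = -4392*2669 = -11722248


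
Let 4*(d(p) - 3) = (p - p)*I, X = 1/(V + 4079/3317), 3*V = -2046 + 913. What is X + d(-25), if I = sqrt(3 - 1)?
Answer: 11227821/3745924 ≈ 2.9973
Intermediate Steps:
V = -1133/3 (V = (-2046 + 913)/3 = (1/3)*(-1133) = -1133/3 ≈ -377.67)
I = sqrt(2) ≈ 1.4142
X = -9951/3745924 (X = 1/(-1133/3 + 4079/3317) = 1/(-3745924/9951) = -9951/3745924 ≈ -0.0026565)
d(p) = 3 (d(p) = 3 + ((p - p)*sqrt(2))/4 = 3 + (0*sqrt(2))/4 = 3 + (1/4)*0 = 3 + 0 = 3)
X + d(-25) = -9951/3745924 + 3 = 11227821/3745924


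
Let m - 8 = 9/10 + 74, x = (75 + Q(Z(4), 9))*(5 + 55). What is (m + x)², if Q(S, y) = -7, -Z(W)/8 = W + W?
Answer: 1732973641/100 ≈ 1.7330e+7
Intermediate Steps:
Z(W) = -16*W (Z(W) = -8*(W + W) = -16*W)
x = 4080 (x = (75 - 7)*(5 + 55) = 68*60 = 4080)
m = 829/10 (m = 8 + (9/10 + 74) = 8 + 749/10 = 829/10 ≈ 82.900)
(m + x)² = (829/10 + 4080)² = (41629/10)² = 1732973641/100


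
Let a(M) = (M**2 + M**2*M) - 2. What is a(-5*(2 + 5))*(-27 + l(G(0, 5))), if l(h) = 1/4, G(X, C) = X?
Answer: 1114191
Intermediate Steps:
a(M) = -2 + M**2 + M**3 (a(M) = (M**2 + M**3) - 2 = -2 + M**2 + M**3)
l(h) = 1/4
a(-5*(2 + 5))*(-27 + l(G(0, 5))) = (-2 + (-5*(2 + 5))**2 + (-5*(2 + 5))**3)*(-27 + 1/4) = (-2 + (-5*7)**2 + (-5*7)**3)*(-107/4) = (-2 + (-35)**2 + (-35)**3)*(-107/4) = (-2 + 1225 - 42875)*(-107/4) = -41652*(-107/4) = 1114191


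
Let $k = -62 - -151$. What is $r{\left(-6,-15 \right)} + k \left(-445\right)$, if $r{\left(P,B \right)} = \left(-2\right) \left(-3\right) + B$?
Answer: $-39614$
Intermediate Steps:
$r{\left(P,B \right)} = 6 + B$
$k = 89$ ($k = -62 + 151 = 89$)
$r{\left(-6,-15 \right)} + k \left(-445\right) = \left(6 - 15\right) + 89 \left(-445\right) = -9 - 39605 = -39614$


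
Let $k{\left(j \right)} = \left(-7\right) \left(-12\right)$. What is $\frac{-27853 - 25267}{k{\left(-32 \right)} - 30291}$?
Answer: $\frac{53120}{30207} \approx 1.7585$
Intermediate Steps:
$k{\left(j \right)} = 84$
$\frac{-27853 - 25267}{k{\left(-32 \right)} - 30291} = \frac{-27853 - 25267}{84 - 30291} = - \frac{53120}{-30207} = \left(-53120\right) \left(- \frac{1}{30207}\right) = \frac{53120}{30207}$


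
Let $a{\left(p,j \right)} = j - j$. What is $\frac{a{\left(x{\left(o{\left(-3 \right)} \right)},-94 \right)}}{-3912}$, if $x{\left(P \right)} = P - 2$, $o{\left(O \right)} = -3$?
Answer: $0$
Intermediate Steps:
$x{\left(P \right)} = -2 + P$ ($x{\left(P \right)} = P - 2 = -2 + P$)
$a{\left(p,j \right)} = 0$
$\frac{a{\left(x{\left(o{\left(-3 \right)} \right)},-94 \right)}}{-3912} = \frac{0}{-3912} = 0 \left(- \frac{1}{3912}\right) = 0$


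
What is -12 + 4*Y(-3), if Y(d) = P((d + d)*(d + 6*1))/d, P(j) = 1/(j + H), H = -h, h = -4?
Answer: -250/21 ≈ -11.905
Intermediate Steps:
H = 4 (H = -1*(-4) = 4)
P(j) = 1/(4 + j) (P(j) = 1/(j + 4) = 1/(4 + j))
Y(d) = 1/(d*(4 + 2*d*(6 + d))) (Y(d) = 1/((4 + (d + d)*(d + 6*1))*d) = 1/((4 + (2*d)*(d + 6))*d) = 1/((4 + (2*d)*(6 + d))*d) = 1/((4 + 2*d*(6 + d))*d) = 1/(d*(4 + 2*d*(6 + d))))
-12 + 4*Y(-3) = -12 + 4*((1/2)/(-3*(2 - 3*(6 - 3)))) = -12 + 4*((1/2)*(-1/3)/(2 - 3*3)) = -12 + 4*((1/2)*(-1/3)/(2 - 9)) = -12 + 4*((1/2)*(-1/3)/(-7)) = -12 + 4*((1/2)*(-1/3)*(-1/7)) = -12 + 4*(1/42) = -12 + 2/21 = -250/21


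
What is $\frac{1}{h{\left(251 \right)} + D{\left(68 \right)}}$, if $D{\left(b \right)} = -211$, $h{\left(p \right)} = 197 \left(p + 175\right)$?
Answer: $\frac{1}{83711} \approx 1.1946 \cdot 10^{-5}$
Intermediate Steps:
$h{\left(p \right)} = 34475 + 197 p$ ($h{\left(p \right)} = 197 \left(175 + p\right) = 34475 + 197 p$)
$\frac{1}{h{\left(251 \right)} + D{\left(68 \right)}} = \frac{1}{\left(34475 + 197 \cdot 251\right) - 211} = \frac{1}{\left(34475 + 49447\right) - 211} = \frac{1}{83922 - 211} = \frac{1}{83711}$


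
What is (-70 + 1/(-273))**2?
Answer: 365230321/74529 ≈ 4900.5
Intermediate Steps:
(-70 + 1/(-273))**2 = (-70 - 1/273)**2 = (-19111/273)**2 = 365230321/74529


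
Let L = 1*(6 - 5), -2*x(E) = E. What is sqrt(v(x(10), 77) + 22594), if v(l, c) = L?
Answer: sqrt(22595) ≈ 150.32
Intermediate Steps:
x(E) = -E/2
L = 1 (L = 1*1 = 1)
v(l, c) = 1
sqrt(v(x(10), 77) + 22594) = sqrt(1 + 22594) = sqrt(22595)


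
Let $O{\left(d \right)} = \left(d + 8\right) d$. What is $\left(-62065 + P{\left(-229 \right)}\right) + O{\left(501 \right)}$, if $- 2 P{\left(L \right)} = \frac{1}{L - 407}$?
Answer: $\frac{245424769}{1272} \approx 1.9294 \cdot 10^{5}$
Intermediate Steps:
$P{\left(L \right)} = - \frac{1}{2 \left(-407 + L\right)}$ ($P{\left(L \right)} = - \frac{1}{2 \left(L - 407\right)} = - \frac{1}{2 \left(-407 + L\right)}$)
$O{\left(d \right)} = d \left(8 + d\right)$ ($O{\left(d \right)} = \left(8 + d\right) d = d \left(8 + d\right)$)
$\left(-62065 + P{\left(-229 \right)}\right) + O{\left(501 \right)} = \left(-62065 - \frac{1}{-814 + 2 \left(-229\right)}\right) + 501 \left(8 + 501\right) = \left(-62065 - \frac{1}{-814 - 458}\right) + 501 \cdot 509 = \left(-62065 - \frac{1}{-1272}\right) + 255009 = \left(-62065 - - \frac{1}{1272}\right) + 255009 = \left(-62065 + \frac{1}{1272}\right) + 255009 = - \frac{78946679}{1272} + 255009 = \frac{245424769}{1272}$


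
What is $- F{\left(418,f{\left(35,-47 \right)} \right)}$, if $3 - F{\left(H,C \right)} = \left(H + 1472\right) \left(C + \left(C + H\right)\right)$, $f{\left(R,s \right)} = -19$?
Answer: $718197$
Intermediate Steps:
$F{\left(H,C \right)} = 3 - \left(1472 + H\right) \left(H + 2 C\right)$ ($F{\left(H,C \right)} = 3 - \left(H + 1472\right) \left(C + \left(C + H\right)\right) = 3 - \left(1472 + H\right) \left(H + 2 C\right)$)
$- F{\left(418,f{\left(35,-47 \right)} \right)} = - (3 - 418^{2} - -55936 - 615296 - \left(-38\right) 418) = - (3 - 174724 + 55936 - 615296 + 15884) = \left(-1\right) \left(-718197\right) = 718197$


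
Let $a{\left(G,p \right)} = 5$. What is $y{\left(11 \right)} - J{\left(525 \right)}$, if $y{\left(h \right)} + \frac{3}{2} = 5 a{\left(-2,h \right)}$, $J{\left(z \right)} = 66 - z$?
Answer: $\frac{965}{2} \approx 482.5$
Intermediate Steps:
$y{\left(h \right)} = \frac{47}{2}$ ($y{\left(h \right)} = - \frac{3}{2} + 5 \cdot 5 = - \frac{3}{2} + 25 = \frac{47}{2}$)
$y{\left(11 \right)} - J{\left(525 \right)} = \frac{47}{2} - \left(66 - 525\right) = \frac{47}{2} - -459 = \frac{47}{2} + 459 = \frac{965}{2}$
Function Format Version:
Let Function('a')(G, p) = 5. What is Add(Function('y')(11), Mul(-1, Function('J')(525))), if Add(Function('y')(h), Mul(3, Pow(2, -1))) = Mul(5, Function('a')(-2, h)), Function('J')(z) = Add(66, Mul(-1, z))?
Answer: Rational(965, 2) ≈ 482.50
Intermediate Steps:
Function('y')(h) = Rational(47, 2) (Function('y')(h) = Add(Rational(-3, 2), Mul(5, 5)) = Add(Rational(-3, 2), 25) = Rational(47, 2))
Add(Function('y')(11), Mul(-1, Function('J')(525))) = Add(Rational(47, 2), Mul(-1, Add(66, Mul(-1, 525)))) = Add(Rational(47, 2), Mul(-1, Add(66, -525))) = Add(Rational(47, 2), Mul(-1, -459)) = Add(Rational(47, 2), 459) = Rational(965, 2)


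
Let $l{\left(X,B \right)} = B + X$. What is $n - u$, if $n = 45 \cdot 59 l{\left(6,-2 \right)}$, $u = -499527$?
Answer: $510147$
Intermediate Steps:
$n = 10620$ ($n = 45 \cdot 59 \left(-2 + 6\right) = 2655 \cdot 4 = 10620$)
$n - u = 10620 - -499527 = 10620 + 499527 = 510147$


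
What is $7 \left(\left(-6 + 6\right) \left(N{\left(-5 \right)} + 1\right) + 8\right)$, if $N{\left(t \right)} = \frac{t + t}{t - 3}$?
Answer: $56$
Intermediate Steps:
$N{\left(t \right)} = \frac{2 t}{-3 + t}$
$7 \left(\left(-6 + 6\right) \left(N{\left(-5 \right)} + 1\right) + 8\right) = 7 \left(\left(-6 + 6\right) \left(2 \left(-5\right) \frac{1}{-3 - 5} + 1\right) + 8\right) = 7 \left(0 \left(2 \left(-5\right) \frac{1}{-8} + 1\right) + 8\right) = 7 \left(0 \left(2 \left(-5\right) \left(- \frac{1}{8}\right) + 1\right) + 8\right) = 7 \left(0 \left(\frac{5}{4} + 1\right) + 8\right) = 7 \left(0 \cdot \frac{9}{4} + 8\right) = 7 \left(0 + 8\right) = 7 \cdot 8 = 56$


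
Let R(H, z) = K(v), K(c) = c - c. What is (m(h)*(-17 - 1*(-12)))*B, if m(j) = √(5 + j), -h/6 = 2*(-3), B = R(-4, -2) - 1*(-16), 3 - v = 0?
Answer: -80*√41 ≈ -512.25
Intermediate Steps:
v = 3 (v = 3 - 1*0 = 3 + 0 = 3)
K(c) = 0
R(H, z) = 0
B = 16 (B = 0 - 1*(-16) = 0 + 16 = 16)
h = 36 (h = -12*(-3) = -6*(-6) = 36)
(m(h)*(-17 - 1*(-12)))*B = (√(5 + 36)*(-17 - 1*(-12)))*16 = (√41*(-17 + 12))*16 = (√41*(-5))*16 = -5*√41*16 = -80*√41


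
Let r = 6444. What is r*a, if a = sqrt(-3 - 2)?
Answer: 6444*I*sqrt(5) ≈ 14409.0*I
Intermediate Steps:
a = I*sqrt(5) (a = sqrt(-5) = I*sqrt(5) ≈ 2.2361*I)
r*a = 6444*(I*sqrt(5)) = 6444*I*sqrt(5)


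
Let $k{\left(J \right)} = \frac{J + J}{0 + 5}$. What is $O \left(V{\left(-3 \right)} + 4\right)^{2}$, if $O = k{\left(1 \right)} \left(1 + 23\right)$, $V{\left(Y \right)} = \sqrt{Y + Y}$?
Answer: $96 + \frac{384 i \sqrt{6}}{5} \approx 96.0 + 188.12 i$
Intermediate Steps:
$V{\left(Y \right)} = \sqrt{2} \sqrt{Y}$ ($V{\left(Y \right)} = \sqrt{2 Y} = \sqrt{2} \sqrt{Y}$)
$k{\left(J \right)} = \frac{2 J}{5}$
$O = \frac{48}{5}$ ($O = \frac{2}{5} \cdot 1 \left(1 + 23\right) = \frac{2}{5} \cdot 24 = \frac{48}{5} \approx 9.6$)
$O \left(V{\left(-3 \right)} + 4\right)^{2} = \frac{48 \left(\sqrt{2} \sqrt{-3} + 4\right)^{2}}{5} = \frac{48 \left(\sqrt{2} i \sqrt{3} + 4\right)^{2}}{5} = \frac{48 \left(i \sqrt{6} + 4\right)^{2}}{5} = \frac{48 \left(4 + i \sqrt{6}\right)^{2}}{5}$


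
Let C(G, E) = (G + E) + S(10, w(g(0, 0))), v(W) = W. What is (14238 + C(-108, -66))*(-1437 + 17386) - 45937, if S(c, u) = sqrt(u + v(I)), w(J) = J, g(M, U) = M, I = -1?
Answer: 224260799 + 15949*I ≈ 2.2426e+8 + 15949.0*I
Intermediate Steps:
S(c, u) = sqrt(-1 + u) (S(c, u) = sqrt(u - 1) = sqrt(-1 + u))
C(G, E) = I + E + G (C(G, E) = (G + E) + sqrt(-1 + 0) = (E + G) + sqrt(-1) = (E + G) + I = I + E + G)
(14238 + C(-108, -66))*(-1437 + 17386) - 45937 = (14238 + (I - 66 - 108))*(-1437 + 17386) - 45937 = (14238 + (-174 + I))*15949 - 45937 = (14064 + I)*15949 - 45937 = (224306736 + 15949*I) - 45937 = 224260799 + 15949*I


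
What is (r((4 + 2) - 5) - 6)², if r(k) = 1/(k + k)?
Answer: 121/4 ≈ 30.250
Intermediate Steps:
r(k) = 1/(2*k)
(r((4 + 2) - 5) - 6)² = (1/(2*((4 + 2) - 5)) - 6)² = (1/(2*(6 - 5)) - 6)² = ((½)/1 - 6)² = ((½)*1 - 6)² = (½ - 6)² = (-11/2)² = 121/4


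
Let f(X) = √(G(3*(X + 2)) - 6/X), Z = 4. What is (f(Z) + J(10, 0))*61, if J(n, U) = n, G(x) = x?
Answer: 610 + 61*√66/2 ≈ 857.78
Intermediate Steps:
f(X) = √(6 - 6/X + 3*X) (f(X) = √(3*(X + 2) - 6/X) = √(3*(2 + X) - 6/X) = √((6 + 3*X) - 6/X) = √(6 - 6/X + 3*X))
(f(Z) + J(10, 0))*61 = (√(6 - 6/4 + 3*4) + 10)*61 = (√(6 - 6*¼ + 12) + 10)*61 = (√(6 - 3/2 + 12) + 10)*61 = (√(33/2) + 10)*61 = (√66/2 + 10)*61 = (10 + √66/2)*61 = 610 + 61*√66/2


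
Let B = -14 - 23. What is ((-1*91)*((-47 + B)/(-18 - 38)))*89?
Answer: -24297/2 ≈ -12149.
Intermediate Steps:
B = -37
((-1*91)*((-47 + B)/(-18 - 38)))*89 = ((-1*91)*((-47 - 37)/(-18 - 38)))*89 = -(-7644)/(-56)*89 = -(-7644)*(-1)/56*89 = -91*3/2*89 = -273/2*89 = -24297/2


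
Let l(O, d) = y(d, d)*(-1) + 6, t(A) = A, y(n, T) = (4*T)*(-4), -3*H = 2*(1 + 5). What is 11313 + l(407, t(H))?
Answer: 11255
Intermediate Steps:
H = -4 (H = -2*(1 + 5)/3 = -2*6/3 = -⅓*12 = -4)
y(n, T) = -16*T
l(O, d) = 6 + 16*d (l(O, d) = -16*d*(-1) + 6 = 16*d + 6 = 6 + 16*d)
11313 + l(407, t(H)) = 11313 + (6 + 16*(-4)) = 11313 + (6 - 64) = 11313 - 58 = 11255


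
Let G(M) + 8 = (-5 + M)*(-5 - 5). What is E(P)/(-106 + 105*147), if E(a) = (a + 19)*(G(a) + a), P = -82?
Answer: -49140/15329 ≈ -3.2057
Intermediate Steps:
G(M) = 42 - 10*M (G(M) = -8 + (-5 + M)*(-5 - 5) = -8 + (-5 + M)*(-10) = -8 + (50 - 10*M) = 42 - 10*M)
E(a) = (19 + a)*(42 - 9*a) (E(a) = (a + 19)*((42 - 10*a) + a) = (19 + a)*(42 - 9*a))
E(P)/(-106 + 105*147) = (798 - 129*(-82) - 9*(-82)²)/(-106 + 105*147) = (798 + 10578 - 9*6724)/(-106 + 15435) = (798 + 10578 - 60516)/15329 = -49140*1/15329 = -49140/15329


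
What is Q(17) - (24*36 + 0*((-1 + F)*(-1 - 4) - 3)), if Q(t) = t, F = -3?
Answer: -847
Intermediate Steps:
Q(17) - (24*36 + 0*((-1 + F)*(-1 - 4) - 3)) = 17 - (24*36 + 0*((-1 - 3)*(-1 - 4) - 3)) = 17 - (864 + 0*(-4*(-5) - 3)) = 17 - (864 + 0*(20 - 3)) = 17 - (864 + 0*17) = 17 - (864 + 0) = 17 - 1*864 = 17 - 864 = -847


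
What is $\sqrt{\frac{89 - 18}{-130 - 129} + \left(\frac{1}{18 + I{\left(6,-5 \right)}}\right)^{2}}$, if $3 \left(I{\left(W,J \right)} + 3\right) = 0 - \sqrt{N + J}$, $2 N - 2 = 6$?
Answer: $\frac{\sqrt{-74258939468 + 54335610 i}}{524734} \approx 0.00018999 + 0.51932 i$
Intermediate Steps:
$N = 4$ ($N = 1 + \frac{1}{2} \cdot 6 = 1 + 3 = 4$)
$I{\left(W,J \right)} = -3 - \frac{\sqrt{4 + J}}{3}$ ($I{\left(W,J \right)} = -3 + \frac{0 - \sqrt{4 + J}}{3} = -3 + \frac{\left(-1\right) \sqrt{4 + J}}{3} = -3 - \frac{\sqrt{4 + J}}{3}$)
$\sqrt{\frac{89 - 18}{-130 - 129} + \left(\frac{1}{18 + I{\left(6,-5 \right)}}\right)^{2}} = \sqrt{\frac{89 - 18}{-130 - 129} + \left(\frac{1}{18 - \left(3 + \frac{\sqrt{4 - 5}}{3}\right)}\right)^{2}} = \sqrt{\frac{71}{-259} + \left(\frac{1}{18 - \left(3 + \frac{\sqrt{-1}}{3}\right)}\right)^{2}} = \sqrt{71 \left(- \frac{1}{259}\right) + \left(\frac{1}{18 - \left(3 + \frac{i}{3}\right)}\right)^{2}} = \sqrt{- \frac{71}{259} + \left(\frac{1}{15 - \frac{i}{3}}\right)^{2}} = \sqrt{- \frac{71}{259} + \left(\frac{9 \left(15 + \frac{i}{3}\right)}{2026}\right)^{2}} = \sqrt{- \frac{71}{259} + \frac{81 \left(15 + \frac{i}{3}\right)^{2}}{4104676}}$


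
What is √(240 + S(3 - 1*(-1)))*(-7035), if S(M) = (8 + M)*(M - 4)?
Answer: -28140*√15 ≈ -1.0899e+5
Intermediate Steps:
S(M) = (-4 + M)*(8 + M) (S(M) = (8 + M)*(-4 + M) = (-4 + M)*(8 + M))
√(240 + S(3 - 1*(-1)))*(-7035) = √(240 + (-32 + (3 - 1*(-1))² + 4*(3 - 1*(-1))))*(-7035) = √(240 + (-32 + (3 + 1)² + 4*(3 + 1)))*(-7035) = √(240 + (-32 + 4² + 4*4))*(-7035) = √(240 + (-32 + 16 + 16))*(-7035) = √(240 + 0)*(-7035) = √240*(-7035) = (4*√15)*(-7035) = -28140*√15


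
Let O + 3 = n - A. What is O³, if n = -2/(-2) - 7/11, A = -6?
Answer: 50653/1331 ≈ 38.056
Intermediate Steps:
n = 4/11 (n = -2*(-½) - 7*1/11 = 1 - 7/11 = 4/11 ≈ 0.36364)
O = 37/11 (O = -3 + (4/11 - 1*(-6)) = -3 + (4/11 + 6) = -3 + 70/11 = 37/11 ≈ 3.3636)
O³ = (37/11)³ = 50653/1331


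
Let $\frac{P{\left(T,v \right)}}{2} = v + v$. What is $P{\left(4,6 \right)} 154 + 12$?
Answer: $3708$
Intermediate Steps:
$P{\left(T,v \right)} = 4 v$ ($P{\left(T,v \right)} = 2 \left(v + v\right) = 2 \cdot 2 v = 4 v$)
$P{\left(4,6 \right)} 154 + 12 = 4 \cdot 6 \cdot 154 + 12 = 24 \cdot 154 + 12 = 3696 + 12 = 3708$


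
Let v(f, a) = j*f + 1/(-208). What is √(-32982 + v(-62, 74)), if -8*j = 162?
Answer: I*√85788469/52 ≈ 178.12*I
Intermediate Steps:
j = -81/4 (j = -⅛*162 = -81/4 ≈ -20.250)
v(f, a) = -1/208 - 81*f/4 (v(f, a) = -81*f/4 + 1/(-208) = -81*f/4 - 1/208 = -1/208 - 81*f/4)
√(-32982 + v(-62, 74)) = √(-32982 + (-1/208 - 81/4*(-62))) = √(-32982 + (-1/208 + 2511/2)) = √(-32982 + 261143/208) = √(-6599113/208) = I*√85788469/52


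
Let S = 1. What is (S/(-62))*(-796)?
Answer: 398/31 ≈ 12.839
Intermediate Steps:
(S/(-62))*(-796) = (1/(-62))*(-796) = (1*(-1/62))*(-796) = -1/62*(-796) = 398/31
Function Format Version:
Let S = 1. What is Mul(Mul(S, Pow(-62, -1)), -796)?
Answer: Rational(398, 31) ≈ 12.839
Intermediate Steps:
Mul(Mul(S, Pow(-62, -1)), -796) = Mul(Mul(1, Pow(-62, -1)), -796) = Mul(Mul(1, Rational(-1, 62)), -796) = Mul(Rational(-1, 62), -796) = Rational(398, 31)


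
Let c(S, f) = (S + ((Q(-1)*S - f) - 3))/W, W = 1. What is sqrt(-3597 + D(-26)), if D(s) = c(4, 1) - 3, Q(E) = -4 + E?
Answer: 2*I*sqrt(905) ≈ 60.166*I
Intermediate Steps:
c(S, f) = -3 - f - 4*S (c(S, f) = (S + (((-4 - 1)*S - f) - 3))/1 = (S + ((-5*S - f) - 3))*1 = (S + ((-f - 5*S) - 3))*1 = (S + (-3 - f - 5*S))*1 = (-3 - f - 4*S)*1 = -3 - f - 4*S)
D(s) = -23 (D(s) = (-3 - 1*1 - 4*4) - 3 = (-3 - 1 - 16) - 3 = -20 - 3 = -23)
sqrt(-3597 + D(-26)) = sqrt(-3597 - 23) = sqrt(-3620) = 2*I*sqrt(905)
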